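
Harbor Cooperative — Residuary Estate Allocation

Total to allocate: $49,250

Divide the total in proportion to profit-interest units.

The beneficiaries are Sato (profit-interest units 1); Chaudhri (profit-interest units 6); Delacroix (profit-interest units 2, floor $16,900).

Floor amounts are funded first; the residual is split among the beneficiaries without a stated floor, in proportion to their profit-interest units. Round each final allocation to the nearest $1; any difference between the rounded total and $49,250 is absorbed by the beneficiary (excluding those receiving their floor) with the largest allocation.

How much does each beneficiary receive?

Fund the minimums — Delacroix $16,900. Residual $32,350.
Residual split over remaining profit-interest units 7: Sato 4,621.43 → $4,621; Chaudhri 27,728.57 → $27,729.

Sato: $4,621 | Chaudhri: $27,729 | Delacroix: $16,900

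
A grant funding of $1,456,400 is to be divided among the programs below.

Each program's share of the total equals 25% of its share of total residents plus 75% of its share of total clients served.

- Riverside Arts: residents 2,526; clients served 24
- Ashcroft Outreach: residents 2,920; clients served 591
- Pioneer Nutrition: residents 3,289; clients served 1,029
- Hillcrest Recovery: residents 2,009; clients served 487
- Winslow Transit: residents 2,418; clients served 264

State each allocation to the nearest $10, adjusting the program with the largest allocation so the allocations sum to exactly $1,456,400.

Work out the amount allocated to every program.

Riverside Arts: $80,820; Ashcroft Outreach: $350,320; Pioneer Nutrition: $560,290; Hillcrest Recovery: $277,680; Winslow Transit: $187,290

Totals — residents 13,162, clients served 2,395.
Combined weights (25% residents + 75% clients served): Riverside Arts 0.0555; Ashcroft Outreach 0.2405; Pioneer Nutrition 0.3847; Hillcrest Recovery 0.1907; Winslow Transit 0.1286.
Proportional shares: Riverside Arts 80,822.46; Ashcroft Outreach 350,316.29; Pioneer Nutrition 560,284.84; Hillcrest Recovery 277,683.51; Winslow Transit 187,292.90.
Rounded to nearest $10: Riverside Arts $80,820; Ashcroft Outreach $350,320; Pioneer Nutrition $560,280; Hillcrest Recovery $277,680; Winslow Transit $187,290. Sum = $1,456,390.
Difference $1,456,400 − $1,456,390 = +$10 applied to largest allocation (Pioneer Nutrition): Pioneer Nutrition becomes $560,290.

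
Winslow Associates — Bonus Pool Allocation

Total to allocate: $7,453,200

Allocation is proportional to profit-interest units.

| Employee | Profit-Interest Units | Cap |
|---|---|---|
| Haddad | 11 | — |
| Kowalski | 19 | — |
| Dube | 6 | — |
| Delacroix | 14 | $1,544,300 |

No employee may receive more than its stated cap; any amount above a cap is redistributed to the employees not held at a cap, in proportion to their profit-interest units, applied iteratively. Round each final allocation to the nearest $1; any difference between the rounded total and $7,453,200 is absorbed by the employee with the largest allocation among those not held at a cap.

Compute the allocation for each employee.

Haddad: $1,805,497 · Kowalski: $3,118,586 · Dube: $984,817 · Delacroix: $1,544,300

Total profit-interest units = 50.
Proportional shares (ignoring caps): Haddad 1,639,704.00; Kowalski 2,832,216.00; Dube 894,384.00; Delacroix 2,086,896.00.
Held at cap: Delacroix ($1,544,300); remaining pool $5,908,900 reallocated over remaining profit-interest units 36.
Remaining shares: Haddad 1,805,497.22 → $1,805,497; Kowalski 3,118,586.11 → $3,118,586; Dube 984,816.67 → $984,817.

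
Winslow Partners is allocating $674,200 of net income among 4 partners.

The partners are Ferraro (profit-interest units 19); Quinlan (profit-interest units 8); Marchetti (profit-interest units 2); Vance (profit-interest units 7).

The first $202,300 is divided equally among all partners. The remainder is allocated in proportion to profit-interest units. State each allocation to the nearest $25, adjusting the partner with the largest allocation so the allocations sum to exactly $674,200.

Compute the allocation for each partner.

Ferraro: $299,625; Quinlan: $155,450; Marchetti: $76,800; Vance: $142,325

$202,300 shared equally gives $50,575 per partner.
Remainder $471,900 by profit-interest units (total 36): Ferraro 249,058.33 → $249,050; Quinlan 104,866.67 → $104,875; Marchetti 26,216.67 → $26,225; Vance 91,758.33 → $91,750.
Totals: Ferraro $50,575 + $249,050 = $299,625; Quinlan $50,575 + $104,875 = $155,450; Marchetti $50,575 + $26,225 = $76,800; Vance $50,575 + $91,750 = $142,325.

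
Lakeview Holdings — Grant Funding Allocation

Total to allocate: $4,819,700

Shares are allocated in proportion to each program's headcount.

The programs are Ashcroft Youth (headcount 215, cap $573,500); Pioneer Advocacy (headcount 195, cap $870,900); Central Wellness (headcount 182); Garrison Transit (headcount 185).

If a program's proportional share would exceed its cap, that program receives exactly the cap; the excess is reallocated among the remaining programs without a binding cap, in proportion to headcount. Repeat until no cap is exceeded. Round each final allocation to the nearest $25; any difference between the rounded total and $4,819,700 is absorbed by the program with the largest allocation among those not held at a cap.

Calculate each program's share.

Ashcroft Youth: $573,500 | Pioneer Advocacy: $870,900 | Central Wellness: $1,673,850 | Garrison Transit: $1,701,450

Combined headcount = 777.
Proportional shares (ignoring caps): Ashcroft Youth 1,333,636.42; Pioneer Advocacy 1,209,577.22; Central Wellness 1,128,938.74; Garrison Transit 1,147,547.62.
Capped: Ashcroft Youth ($573,500), Pioneer Advocacy ($870,900); residual $3,375,300 reallocated over remaining headcount 367.
Shares after redistribution: Central Wellness 1,673,854.50 → $1,673,850; Garrison Transit 1,701,445.50 → $1,701,450.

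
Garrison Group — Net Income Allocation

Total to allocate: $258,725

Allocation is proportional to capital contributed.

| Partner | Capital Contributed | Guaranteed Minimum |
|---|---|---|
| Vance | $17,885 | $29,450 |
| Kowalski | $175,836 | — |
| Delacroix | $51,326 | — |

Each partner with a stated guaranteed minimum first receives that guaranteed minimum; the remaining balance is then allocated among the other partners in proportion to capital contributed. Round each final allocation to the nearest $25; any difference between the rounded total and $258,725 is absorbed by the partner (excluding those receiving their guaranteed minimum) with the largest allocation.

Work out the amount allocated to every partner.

Guaranteed amounts: Vance $29,450. Residual $229,275.
Residual split over remaining capital contributed 227,162: Kowalski 177,471.58 → $177,475; Delacroix 51,803.42 → $51,800.

Vance: $29,450 · Kowalski: $177,475 · Delacroix: $51,800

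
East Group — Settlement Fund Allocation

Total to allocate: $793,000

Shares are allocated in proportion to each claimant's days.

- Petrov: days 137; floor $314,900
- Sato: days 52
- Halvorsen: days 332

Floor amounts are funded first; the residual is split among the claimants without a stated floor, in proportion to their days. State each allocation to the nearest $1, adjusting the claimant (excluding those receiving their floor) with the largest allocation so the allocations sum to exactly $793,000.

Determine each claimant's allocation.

Minimums first: Petrov $314,900. Residual $478,100.
Residual split over remaining days 384: Sato 64,742.71 → $64,743; Halvorsen 413,357.29 → $413,357.

Petrov: $314,900; Sato: $64,743; Halvorsen: $413,357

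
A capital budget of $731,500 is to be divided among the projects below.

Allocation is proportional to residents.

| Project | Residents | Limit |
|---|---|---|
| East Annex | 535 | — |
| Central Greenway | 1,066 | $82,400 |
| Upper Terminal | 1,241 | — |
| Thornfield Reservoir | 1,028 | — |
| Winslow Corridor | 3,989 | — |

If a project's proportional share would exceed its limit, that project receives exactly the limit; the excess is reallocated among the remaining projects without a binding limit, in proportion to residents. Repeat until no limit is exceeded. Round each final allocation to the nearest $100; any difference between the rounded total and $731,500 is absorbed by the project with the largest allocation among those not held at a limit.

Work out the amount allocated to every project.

East Annex: $51,100 | Central Greenway: $82,400 | Upper Terminal: $118,600 | Thornfield Reservoir: $98,200 | Winslow Corridor: $381,200

Sum of residents: 7,859.
Proportional shares (ignoring caps): East Annex 49,796.73; Central Greenway 99,221.15; Upper Terminal 115,509.80; Thornfield Reservoir 95,684.18; Winslow Corridor 371,288.14.
Capped: Central Greenway ($82,400); residual $649,100 reallocated over remaining residents 6,793.
Shares after redistribution: East Annex 51,121.52 → $51,100; Upper Terminal 118,582.82 → $118,600; Thornfield Reservoir 98,229.77 → $98,200; Winslow Corridor 381,165.89 → $381,200.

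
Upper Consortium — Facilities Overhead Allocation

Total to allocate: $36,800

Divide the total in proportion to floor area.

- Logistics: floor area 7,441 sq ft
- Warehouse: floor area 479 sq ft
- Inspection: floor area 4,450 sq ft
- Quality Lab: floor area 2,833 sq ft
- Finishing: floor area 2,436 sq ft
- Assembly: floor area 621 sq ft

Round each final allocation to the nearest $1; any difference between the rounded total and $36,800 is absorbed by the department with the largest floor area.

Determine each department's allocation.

Sum of floor area: 18,260.
Proportional shares: Logistics 7,441/18,260 × $36,800 = 14,996.10; Warehouse 479/18,260 × $36,800 = 965.35; Inspection 4,450/18,260 × $36,800 = 8,968.24; Quality Lab 2,833/18,260 × $36,800 = 5,709.44; Finishing 2,436/18,260 × $36,800 = 4,909.35; Assembly 621/18,260 × $36,800 = 1,251.52.
Rounded to nearest $1: Logistics $14,996; Warehouse $965; Inspection $8,968; Quality Lab $5,709; Finishing $4,909; Assembly $1,252. Sum = $36,799.
Difference $36,800 − $36,799 = +$1 applied to largest floor area (Logistics): Logistics becomes $14,997.

Logistics: $14,997; Warehouse: $965; Inspection: $8,968; Quality Lab: $5,709; Finishing: $4,909; Assembly: $1,252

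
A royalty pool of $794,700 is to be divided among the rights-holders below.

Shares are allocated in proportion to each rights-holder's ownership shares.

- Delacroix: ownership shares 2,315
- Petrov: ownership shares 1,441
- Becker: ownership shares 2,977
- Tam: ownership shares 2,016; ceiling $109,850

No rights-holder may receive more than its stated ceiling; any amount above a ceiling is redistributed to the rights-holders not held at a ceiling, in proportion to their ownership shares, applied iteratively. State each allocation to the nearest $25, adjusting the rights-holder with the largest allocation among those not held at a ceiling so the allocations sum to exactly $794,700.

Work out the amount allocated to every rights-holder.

Total ownership shares = 8,749.
Pro-rata shares before constraints: Delacroix 210,278.95; Petrov 130,890.70; Becker 270,410.55; Tam 183,119.81.
Held at cap: Tam ($109,850); residual $684,850 reallocated over remaining ownership shares 6,733.
Remaining shares: Delacroix 235,471.22 → $235,475; Petrov 146,571.94 → $146,575; Becker 302,806.84 → $302,800.

Delacroix: $235,475 | Petrov: $146,575 | Becker: $302,800 | Tam: $109,850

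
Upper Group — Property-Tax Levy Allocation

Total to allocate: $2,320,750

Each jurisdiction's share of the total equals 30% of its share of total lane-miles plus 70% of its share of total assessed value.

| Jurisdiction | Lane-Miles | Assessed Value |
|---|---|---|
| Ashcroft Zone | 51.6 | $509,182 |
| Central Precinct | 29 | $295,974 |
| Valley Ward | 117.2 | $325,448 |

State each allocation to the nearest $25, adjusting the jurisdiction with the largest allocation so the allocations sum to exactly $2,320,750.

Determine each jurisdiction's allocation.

Ashcroft Zone: $913,250 | Central Precinct: $527,350 | Valley Ward: $880,150

Totals — lane-miles 197.8, assessed value 1,130,604.
Combined weights (30% lane-miles + 70% assessed value): Ashcroft Zone 0.3935; Central Precinct 0.2272; Valley Ward 0.3793.
Pro-rata amounts: Ashcroft Zone 913,249.56; Central Precinct 527,350.05; Valley Ward 880,150.38.
After rounding ($25): Ashcroft Zone $913,250; Central Precinct $527,350; Valley Ward $880,150. Sum = $2,320,750.
No rounding difference to absorb.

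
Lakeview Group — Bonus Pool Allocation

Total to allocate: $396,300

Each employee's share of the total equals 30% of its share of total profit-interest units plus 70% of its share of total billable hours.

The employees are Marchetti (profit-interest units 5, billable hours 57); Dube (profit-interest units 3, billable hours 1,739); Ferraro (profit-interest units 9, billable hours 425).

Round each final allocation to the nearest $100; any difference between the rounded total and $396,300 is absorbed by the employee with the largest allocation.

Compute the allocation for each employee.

Marchetti: $42,100 · Dube: $238,200 · Ferraro: $116,000

Totals — profit-interest units 17, billable hours 2,221.
Blended shares (30% profit-interest units + 70% billable hours): Marchetti 0.1062; Dube 0.6010; Ferraro 0.2928.
Raw shares: Marchetti 42,087.13; Dube 238,187.25; Ferraro 116,025.62.
At nearest $100: Marchetti $42,100; Dube $238,200; Ferraro $116,000. Sum = $396,300.
No rounding difference to absorb.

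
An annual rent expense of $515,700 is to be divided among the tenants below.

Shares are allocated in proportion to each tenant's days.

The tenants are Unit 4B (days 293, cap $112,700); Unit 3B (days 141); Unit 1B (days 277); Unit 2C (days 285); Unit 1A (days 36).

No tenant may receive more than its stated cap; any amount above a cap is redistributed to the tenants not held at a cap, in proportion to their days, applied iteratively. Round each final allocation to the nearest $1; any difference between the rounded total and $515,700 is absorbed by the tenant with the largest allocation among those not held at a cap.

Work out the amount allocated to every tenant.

Unit 4B: $112,700; Unit 3B: $76,892; Unit 1B: $151,057; Unit 2C: $155,419; Unit 1A: $19,632

Combined days = 1,032.
Proportional shares (ignoring caps): Unit 4B 146,414.83; Unit 3B 70,459.01; Unit 1B 138,419.48; Unit 2C 142,417.15; Unit 1A 17,989.53.
Capped: Unit 4B ($112,700); residual $403,000 reallocated over remaining days 739.
Redistributed shares: Unit 3B 76,891.75 → $76,892; Unit 1B 151,056.83 → $151,057; Unit 2C 155,419.49 → $155,419; Unit 1A 19,631.94 → $19,632.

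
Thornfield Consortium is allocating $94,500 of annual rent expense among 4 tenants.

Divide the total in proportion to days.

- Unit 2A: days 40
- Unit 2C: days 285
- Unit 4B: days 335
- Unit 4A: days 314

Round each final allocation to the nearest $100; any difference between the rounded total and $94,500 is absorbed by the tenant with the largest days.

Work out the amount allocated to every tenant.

Unit 2A: $3,900 · Unit 2C: $27,700 · Unit 4B: $32,400 · Unit 4A: $30,500

Days total: 974.
Raw shares: Unit 2A 40/974 × $94,500 = 3,880.90; Unit 2C 285/974 × $94,500 = 27,651.44; Unit 4B 335/974 × $94,500 = 32,502.57; Unit 4A 314/974 × $94,500 = 30,465.09.
Rounded to nearest $100: Unit 2A $3,900; Unit 2C $27,700; Unit 4B $32,500; Unit 4A $30,500. Sum = $94,600.
Difference $94,500 − $94,600 = −$100 applied to largest days (Unit 4B): Unit 4B becomes $32,400.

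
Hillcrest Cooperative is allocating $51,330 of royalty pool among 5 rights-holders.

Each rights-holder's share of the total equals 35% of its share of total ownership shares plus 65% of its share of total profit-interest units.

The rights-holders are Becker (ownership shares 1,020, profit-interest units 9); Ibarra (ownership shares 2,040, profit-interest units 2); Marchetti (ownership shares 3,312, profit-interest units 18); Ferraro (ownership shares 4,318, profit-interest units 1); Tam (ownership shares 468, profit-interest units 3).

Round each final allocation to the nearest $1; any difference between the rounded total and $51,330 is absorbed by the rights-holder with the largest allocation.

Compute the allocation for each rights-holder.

Becker: $10,742 | Ibarra: $5,307 | Marchetti: $23,531 | Ferraro: $7,963 | Tam: $3,787

Ownership shares total 11,158; profit-interest units total 33.
Composite weights (35% ownership shares + 65% profit-interest units): Becker 0.2093; Ibarra 0.1034; Marchetti 0.4584; Ferraro 0.1551; Tam 0.0738.
Pro-rata amounts: Becker 10,741.71; Ibarra 5,306.70; Marchetti 23,531.47; Ferraro 7,963.46; Tam 3,786.66.
At nearest $1: Becker $10,742; Ibarra $5,307; Marchetti $23,531; Ferraro $7,963; Tam $3,787. Sum = $51,330.
Rounded total matches; no reconciliation needed.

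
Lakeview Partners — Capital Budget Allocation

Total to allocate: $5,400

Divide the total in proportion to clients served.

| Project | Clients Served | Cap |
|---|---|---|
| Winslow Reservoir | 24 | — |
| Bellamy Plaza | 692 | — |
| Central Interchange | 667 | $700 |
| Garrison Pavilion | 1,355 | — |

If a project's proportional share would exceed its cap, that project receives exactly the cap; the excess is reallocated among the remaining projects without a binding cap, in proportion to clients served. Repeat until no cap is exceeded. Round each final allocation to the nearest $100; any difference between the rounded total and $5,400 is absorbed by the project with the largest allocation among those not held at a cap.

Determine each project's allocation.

Clients served total: 2,738.
Pro-rata shares before constraints: Winslow Reservoir 47.33; Bellamy Plaza 1,364.79; Central Interchange 1,315.49; Garrison Pavilion 2,672.39.
Held at cap: Central Interchange ($700); residual $4,700 reallocated over remaining clients served 2,071.
Redistributed shares: Winslow Reservoir 54.47 → $100; Bellamy Plaza 1,570.45 → $1,600; Garrison Pavilion 3,075.08 → $3,100.
Rounding difference −$100 applied to Garrison Pavilion → $3,000.

Winslow Reservoir: $100 | Bellamy Plaza: $1,600 | Central Interchange: $700 | Garrison Pavilion: $3,000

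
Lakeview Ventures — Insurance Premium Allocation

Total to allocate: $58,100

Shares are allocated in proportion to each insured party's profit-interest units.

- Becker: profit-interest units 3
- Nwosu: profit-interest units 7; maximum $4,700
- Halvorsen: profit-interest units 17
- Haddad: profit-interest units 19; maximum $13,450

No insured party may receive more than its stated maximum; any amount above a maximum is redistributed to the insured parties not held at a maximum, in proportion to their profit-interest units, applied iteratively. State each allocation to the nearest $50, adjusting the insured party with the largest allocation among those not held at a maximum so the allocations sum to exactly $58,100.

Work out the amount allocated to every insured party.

Becker: $6,000; Nwosu: $4,700; Halvorsen: $33,950; Haddad: $13,450

Combined profit-interest units = 46.
Pro-rata shares before constraints: Becker 3,789.13; Nwosu 8,841.30; Halvorsen 21,471.74; Haddad 23,997.83.
Cap binds for Nwosu ($4,700), Haddad ($13,450); balance $39,950 reallocated over remaining profit-interest units 20.
Shares after redistribution: Becker 5,992.50 → $6,000; Halvorsen 33,957.50 → $33,950.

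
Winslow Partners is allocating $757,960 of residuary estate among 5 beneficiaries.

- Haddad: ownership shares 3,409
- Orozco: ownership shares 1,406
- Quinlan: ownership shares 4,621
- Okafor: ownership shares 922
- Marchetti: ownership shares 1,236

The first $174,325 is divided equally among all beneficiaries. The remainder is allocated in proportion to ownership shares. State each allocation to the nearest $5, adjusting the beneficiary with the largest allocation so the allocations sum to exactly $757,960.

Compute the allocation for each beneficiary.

Equal tier: $174,325 ÷ 5 = $34,865 apiece.
Remainder $583,635 by ownership shares (total 11,594): Haddad 171,607.01 → $171,605; Orozco 70,777.20 → $70,775; Quinlan 232,618.37 → $232,620; Okafor 46,412.93 → $46,415; Marchetti 62,219.50 → $62,220.
Totals: Haddad $34,865 + $171,605 = $206,470; Orozco $34,865 + $70,775 = $105,640; Quinlan $34,865 + $232,620 = $267,485; Okafor $34,865 + $46,415 = $81,280; Marchetti $34,865 + $62,220 = $97,085.

Haddad: $206,470 | Orozco: $105,640 | Quinlan: $267,485 | Okafor: $81,280 | Marchetti: $97,085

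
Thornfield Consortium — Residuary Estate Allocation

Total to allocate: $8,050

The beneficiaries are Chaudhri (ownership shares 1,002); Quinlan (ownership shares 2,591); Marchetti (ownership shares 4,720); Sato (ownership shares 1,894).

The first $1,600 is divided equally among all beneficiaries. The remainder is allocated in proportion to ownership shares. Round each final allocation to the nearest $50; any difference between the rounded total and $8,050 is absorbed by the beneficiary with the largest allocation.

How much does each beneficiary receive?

Equal tier: $1,600 ÷ 4 = $400 apiece.
Remainder $6,450 by ownership shares (total 10,207): Chaudhri 633.18 → $650; Quinlan 1,637.30 → $1,650; Marchetti 2,982.66 → $3,000; Sato 1,196.86 → $1,200.
Rounding difference −$50 on remainder applied to Marchetti.
Totals: Chaudhri $400 + $650 = $1,050; Quinlan $400 + $1,650 = $2,050; Marchetti $400 + $2,950 = $3,350; Sato $400 + $1,200 = $1,600.

Chaudhri: $1,050 | Quinlan: $2,050 | Marchetti: $3,350 | Sato: $1,600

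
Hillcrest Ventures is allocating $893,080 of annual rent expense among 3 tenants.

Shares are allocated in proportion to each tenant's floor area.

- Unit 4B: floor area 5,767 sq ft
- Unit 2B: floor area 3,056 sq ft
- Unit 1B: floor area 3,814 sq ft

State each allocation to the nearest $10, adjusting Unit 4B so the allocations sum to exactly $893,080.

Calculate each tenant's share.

Total floor area = 12,637.
Raw shares: Unit 4B 5,767/12,637 × $893,080 = 407,564.48; Unit 2B 3,056/12,637 × $893,080 = 215,973.13; Unit 1B 3,814/12,637 × $893,080 = 269,542.39.
Rounded to nearest $10: Unit 4B $407,560; Unit 2B $215,970; Unit 1B $269,540. Sum = $893,070.
Difference $893,080 − $893,070 = +$10 applied to Unit 4B: Unit 4B becomes $407,570.

Unit 4B: $407,570 | Unit 2B: $215,970 | Unit 1B: $269,540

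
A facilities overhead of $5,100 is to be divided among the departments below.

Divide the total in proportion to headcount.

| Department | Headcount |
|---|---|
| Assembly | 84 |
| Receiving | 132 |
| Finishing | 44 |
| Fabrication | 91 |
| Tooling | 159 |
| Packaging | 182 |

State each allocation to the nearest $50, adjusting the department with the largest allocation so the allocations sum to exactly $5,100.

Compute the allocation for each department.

Total headcount = 692.
Unrounded shares: Assembly 84/692 × $5,100 = 619.08; Receiving 132/692 × $5,100 = 972.83; Finishing 44/692 × $5,100 = 324.28; Fabrication 91/692 × $5,100 = 670.66; Tooling 159/692 × $5,100 = 1,171.82; Packaging 182/692 × $5,100 = 1,341.33.
Rounded to nearest $50: Assembly $600; Receiving $950; Finishing $300; Fabrication $650; Tooling $1,150; Packaging $1,350. Sum = $5,000.
Difference $5,100 − $5,000 = +$100 applied to largest allocation (Packaging): Packaging becomes $1,450.

Assembly: $600 · Receiving: $950 · Finishing: $300 · Fabrication: $650 · Tooling: $1,150 · Packaging: $1,450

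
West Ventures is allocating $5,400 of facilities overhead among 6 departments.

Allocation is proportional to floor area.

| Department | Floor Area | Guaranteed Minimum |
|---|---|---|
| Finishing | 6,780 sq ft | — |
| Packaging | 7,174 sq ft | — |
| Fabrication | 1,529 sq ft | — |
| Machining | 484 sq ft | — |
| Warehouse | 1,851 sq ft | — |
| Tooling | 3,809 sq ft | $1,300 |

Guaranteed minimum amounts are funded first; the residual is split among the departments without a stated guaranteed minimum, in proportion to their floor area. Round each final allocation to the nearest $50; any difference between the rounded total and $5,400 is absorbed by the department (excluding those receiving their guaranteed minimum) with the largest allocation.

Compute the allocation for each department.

Fund the minimums — Tooling $1,300. Balance $4,100.
Balance split over remaining floor area 17,818: Finishing 1,560.11 → $1,550; Packaging 1,650.77 → $1,650; Fabrication 351.83 → $350; Machining 111.37 → $100; Warehouse 425.92 → $450.

Finishing: $1,550 | Packaging: $1,650 | Fabrication: $350 | Machining: $100 | Warehouse: $450 | Tooling: $1,300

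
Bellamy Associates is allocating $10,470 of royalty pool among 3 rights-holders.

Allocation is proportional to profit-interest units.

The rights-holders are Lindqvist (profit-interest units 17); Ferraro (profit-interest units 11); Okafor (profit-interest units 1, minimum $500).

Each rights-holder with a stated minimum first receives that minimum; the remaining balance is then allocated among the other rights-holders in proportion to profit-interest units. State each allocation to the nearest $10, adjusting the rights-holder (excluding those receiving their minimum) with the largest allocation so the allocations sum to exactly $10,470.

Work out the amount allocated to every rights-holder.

Lindqvist: $6,050 · Ferraro: $3,920 · Okafor: $500

Minimums first: Okafor $500. Residual $9,970.
Residual split over remaining profit-interest units 28: Lindqvist 6,053.21 → $6,050; Ferraro 3,916.79 → $3,920.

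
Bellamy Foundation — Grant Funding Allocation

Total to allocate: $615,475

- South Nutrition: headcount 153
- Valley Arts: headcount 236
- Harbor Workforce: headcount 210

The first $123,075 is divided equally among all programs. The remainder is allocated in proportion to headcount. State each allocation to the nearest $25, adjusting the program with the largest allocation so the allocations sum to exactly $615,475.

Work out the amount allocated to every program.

Equal tier: $123,075 ÷ 3 = $41,025 apiece.
Remainder $492,400 by headcount (total 599): South Nutrition 125,771.62 → $125,775; Valley Arts 194,000.67 → $194,000; Harbor Workforce 172,627.71 → $172,625.
Totals: South Nutrition $41,025 + $125,775 = $166,800; Valley Arts $41,025 + $194,000 = $235,025; Harbor Workforce $41,025 + $172,625 = $213,650.

South Nutrition: $166,800 · Valley Arts: $235,025 · Harbor Workforce: $213,650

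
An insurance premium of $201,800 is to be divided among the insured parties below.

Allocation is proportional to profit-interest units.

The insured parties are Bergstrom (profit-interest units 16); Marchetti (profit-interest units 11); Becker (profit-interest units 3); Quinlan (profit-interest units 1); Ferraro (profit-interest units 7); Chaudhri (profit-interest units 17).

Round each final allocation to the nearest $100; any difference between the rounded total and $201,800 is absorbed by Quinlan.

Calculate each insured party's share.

Bergstrom: $58,700 · Marchetti: $40,400 · Becker: $11,000 · Quinlan: $3,600 · Ferraro: $25,700 · Chaudhri: $62,400

Total profit-interest units = 55.
Unrounded shares: Bergstrom 16/55 × $201,800 = 58,705.45; Marchetti 11/55 × $201,800 = 40,360.00; Becker 3/55 × $201,800 = 11,007.27; Quinlan 1/55 × $201,800 = 3,669.09; Ferraro 7/55 × $201,800 = 25,683.64; Chaudhri 17/55 × $201,800 = 62,374.55.
Rounded to nearest $100: Bergstrom $58,700; Marchetti $40,400; Becker $11,000; Quinlan $3,700; Ferraro $25,700; Chaudhri $62,400. Sum = $201,900.
Difference $201,800 − $201,900 = −$100 applied to Quinlan: Quinlan becomes $3,600.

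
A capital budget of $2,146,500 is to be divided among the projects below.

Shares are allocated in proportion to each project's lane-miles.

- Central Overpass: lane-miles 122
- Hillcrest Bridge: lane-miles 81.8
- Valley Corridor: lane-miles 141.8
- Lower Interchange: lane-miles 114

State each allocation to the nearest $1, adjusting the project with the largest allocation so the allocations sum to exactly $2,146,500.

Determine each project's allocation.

Total lane-miles = 459.6.
Raw shares: Central Overpass 122/459.6 × $2,146,500 = 569,784.60; Hillcrest Bridge 81.8/459.6 × $2,146,500 = 382,035.90; Valley Corridor 141.8/459.6 × $2,146,500 = 662,257.83; Lower Interchange 114/459.6 × $2,146,500 = 532,421.67.
After rounding ($1): Central Overpass $569,785; Hillcrest Bridge $382,036; Valley Corridor $662,258; Lower Interchange $532,422. Sum = $2,146,501.
Difference $2,146,500 − $2,146,501 = −$1 applied to largest allocation (Valley Corridor): Valley Corridor becomes $662,257.

Central Overpass: $569,785 | Hillcrest Bridge: $382,036 | Valley Corridor: $662,257 | Lower Interchange: $532,422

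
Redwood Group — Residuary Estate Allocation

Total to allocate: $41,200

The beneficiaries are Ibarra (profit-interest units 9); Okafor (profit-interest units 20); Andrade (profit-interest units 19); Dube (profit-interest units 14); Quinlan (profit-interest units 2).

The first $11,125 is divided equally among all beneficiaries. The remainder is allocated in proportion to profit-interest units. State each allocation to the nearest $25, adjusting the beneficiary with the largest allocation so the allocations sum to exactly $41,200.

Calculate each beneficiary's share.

Ibarra: $6,450; Okafor: $11,625; Andrade: $11,150; Dube: $8,800; Quinlan: $3,175

$11,125 shared equally gives $2,225 per beneficiary.
Remainder $30,075 by profit-interest units (total 64): Ibarra 4,229.30 → $4,225; Okafor 9,398.44 → $9,400; Andrade 8,928.52 → $8,925; Dube 6,578.91 → $6,575; Quinlan 939.84 → $950.
Totals: Ibarra $2,225 + $4,225 = $6,450; Okafor $2,225 + $9,400 = $11,625; Andrade $2,225 + $8,925 = $11,150; Dube $2,225 + $6,575 = $8,800; Quinlan $2,225 + $950 = $3,175.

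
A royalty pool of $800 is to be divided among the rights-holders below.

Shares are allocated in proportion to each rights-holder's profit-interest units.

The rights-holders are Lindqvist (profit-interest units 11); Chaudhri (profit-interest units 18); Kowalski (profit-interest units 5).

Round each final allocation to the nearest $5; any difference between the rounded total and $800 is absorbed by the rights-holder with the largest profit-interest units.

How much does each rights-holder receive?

Lindqvist: $260; Chaudhri: $420; Kowalski: $120

Combined profit-interest units = 34.
Proportional shares: Lindqvist 11/34 × $800 = 258.82; Chaudhri 18/34 × $800 = 423.53; Kowalski 5/34 × $800 = 117.65.
At nearest $5: Lindqvist $260; Chaudhri $425; Kowalski $120. Sum = $805.
Difference $800 − $805 = −$5 applied to largest profit-interest units (Chaudhri): Chaudhri becomes $420.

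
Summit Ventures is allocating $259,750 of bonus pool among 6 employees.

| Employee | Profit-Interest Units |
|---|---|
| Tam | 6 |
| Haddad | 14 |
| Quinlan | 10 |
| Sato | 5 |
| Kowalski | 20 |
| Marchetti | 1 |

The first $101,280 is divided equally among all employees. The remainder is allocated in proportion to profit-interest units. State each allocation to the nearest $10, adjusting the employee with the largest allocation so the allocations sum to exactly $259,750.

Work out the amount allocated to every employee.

Equal tier: $101,280 ÷ 6 = $16,880 apiece.
Remainder $158,470 by profit-interest units (total 56): Tam 16,978.93 → $16,980; Haddad 39,617.50 → $39,620; Quinlan 28,298.21 → $28,300; Sato 14,149.11 → $14,150; Kowalski 56,596.43 → $56,600; Marchetti 2,829.82 → $2,830.
Rounding difference −$10 on remainder applied to Kowalski.
Totals: Tam $16,880 + $16,980 = $33,860; Haddad $16,880 + $39,620 = $56,500; Quinlan $16,880 + $28,300 = $45,180; Sato $16,880 + $14,150 = $31,030; Kowalski $16,880 + $56,590 = $73,470; Marchetti $16,880 + $2,830 = $19,710.

Tam: $33,860 · Haddad: $56,500 · Quinlan: $45,180 · Sato: $31,030 · Kowalski: $73,470 · Marchetti: $19,710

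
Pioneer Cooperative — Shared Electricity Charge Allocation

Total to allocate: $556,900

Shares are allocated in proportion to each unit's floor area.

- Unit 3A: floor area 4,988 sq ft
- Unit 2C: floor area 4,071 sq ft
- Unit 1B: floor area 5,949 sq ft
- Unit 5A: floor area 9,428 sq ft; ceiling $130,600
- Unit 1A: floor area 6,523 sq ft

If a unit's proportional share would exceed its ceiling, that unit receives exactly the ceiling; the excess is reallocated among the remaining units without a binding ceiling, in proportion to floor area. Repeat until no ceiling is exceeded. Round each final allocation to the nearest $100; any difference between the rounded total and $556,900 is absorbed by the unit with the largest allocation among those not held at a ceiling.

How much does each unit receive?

Unit 3A: $98,800 | Unit 2C: $80,600 | Unit 1B: $117,800 | Unit 5A: $130,600 | Unit 1A: $129,100

Sum of floor area: 30,959.
Proportional shares (ignoring caps): Unit 3A 89,725.68; Unit 2C 73,230.40; Unit 1B 107,012.44; Unit 5A 169,593.76; Unit 1A 117,337.73.
Held at cap: Unit 5A ($130,600); residual $426,300 reallocated over remaining floor area 21,531.
Shares after redistribution: Unit 3A 98,759.20 → $98,800; Unit 2C 80,603.19 → $80,600; Unit 1B 117,786.39 → $117,800; Unit 1A 129,151.22 → $129,200.
Rounding difference −$100 applied to Unit 1A → $129,100.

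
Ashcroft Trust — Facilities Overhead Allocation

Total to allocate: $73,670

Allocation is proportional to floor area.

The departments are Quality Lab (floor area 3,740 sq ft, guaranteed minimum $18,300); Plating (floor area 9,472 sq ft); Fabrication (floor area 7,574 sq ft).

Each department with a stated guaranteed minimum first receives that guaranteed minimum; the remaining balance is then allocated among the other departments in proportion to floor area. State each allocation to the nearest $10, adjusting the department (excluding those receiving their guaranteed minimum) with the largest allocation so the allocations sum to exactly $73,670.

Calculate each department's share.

Quality Lab: $18,300 · Plating: $30,770 · Fabrication: $24,600

Fund the minimums — Quality Lab $18,300. Remaining pool $55,370.
Remaining pool split over remaining floor area 17,046: Plating 30,767.61 → $30,770; Fabrication 24,602.39 → $24,600.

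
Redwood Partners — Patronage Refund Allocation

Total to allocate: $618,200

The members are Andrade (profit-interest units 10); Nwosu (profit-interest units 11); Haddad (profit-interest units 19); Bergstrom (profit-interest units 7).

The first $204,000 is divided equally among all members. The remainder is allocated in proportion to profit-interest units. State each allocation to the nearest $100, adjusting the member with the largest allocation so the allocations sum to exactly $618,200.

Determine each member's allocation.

Equal tier: $204,000 ÷ 4 = $51,000 apiece.
Remainder $414,200 by profit-interest units (total 47): Andrade 88,127.66 → $88,100; Nwosu 96,940.43 → $96,900; Haddad 167,442.55 → $167,400; Bergstrom 61,689.36 → $61,700.
Rounding difference +$100 on remainder applied to Haddad.
Totals: Andrade $51,000 + $88,100 = $139,100; Nwosu $51,000 + $96,900 = $147,900; Haddad $51,000 + $167,500 = $218,500; Bergstrom $51,000 + $61,700 = $112,700.

Andrade: $139,100; Nwosu: $147,900; Haddad: $218,500; Bergstrom: $112,700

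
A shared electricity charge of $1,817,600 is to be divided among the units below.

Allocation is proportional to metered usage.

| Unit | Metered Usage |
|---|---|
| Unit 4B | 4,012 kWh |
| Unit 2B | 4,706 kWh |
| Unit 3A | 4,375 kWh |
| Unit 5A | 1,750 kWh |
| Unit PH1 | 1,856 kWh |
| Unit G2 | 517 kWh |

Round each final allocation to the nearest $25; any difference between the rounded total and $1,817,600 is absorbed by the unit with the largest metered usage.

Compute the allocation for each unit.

Metered usage total: 4,012 + 4,706 + 4,375 + 1,750 + 1,856 + 517 = 17,216.
Unrounded shares: Unit 4B 423,571.75; Unit 2B 496,841.64; Unit 3A 461,895.91; Unit 5A 184,758.36; Unit PH1 195,949.44; Unit G2 54,582.90.
After rounding ($25): Unit 4B $423,575; Unit 2B $496,850; Unit 3A $461,900; Unit 5A $184,750; Unit PH1 $195,950; Unit G2 $54,575. Sum = $1,817,600.
No rounding difference to absorb.

Unit 4B: $423,575 · Unit 2B: $496,850 · Unit 3A: $461,900 · Unit 5A: $184,750 · Unit PH1: $195,950 · Unit G2: $54,575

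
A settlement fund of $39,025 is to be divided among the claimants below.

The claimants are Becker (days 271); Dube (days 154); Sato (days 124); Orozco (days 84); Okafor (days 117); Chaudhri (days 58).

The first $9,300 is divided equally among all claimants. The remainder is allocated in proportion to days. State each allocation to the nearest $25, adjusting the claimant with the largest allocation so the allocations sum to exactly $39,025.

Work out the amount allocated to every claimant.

Becker: $11,525 · Dube: $7,225 · Sato: $6,100 · Orozco: $4,650 · Okafor: $5,850 · Chaudhri: $3,675

$9,300 shared equally gives $1,550 per claimant.
Remainder $29,725 by days (total 808): Becker 9,969.65 → $9,975; Dube 5,665.41 → $5,675; Sato 4,561.76 → $4,550; Orozco 3,090.22 → $3,100; Okafor 4,304.24 → $4,300; Chaudhri 2,133.73 → $2,125.
Totals: Becker $1,550 + $9,975 = $11,525; Dube $1,550 + $5,675 = $7,225; Sato $1,550 + $4,550 = $6,100; Orozco $1,550 + $3,100 = $4,650; Okafor $1,550 + $4,300 = $5,850; Chaudhri $1,550 + $2,125 = $3,675.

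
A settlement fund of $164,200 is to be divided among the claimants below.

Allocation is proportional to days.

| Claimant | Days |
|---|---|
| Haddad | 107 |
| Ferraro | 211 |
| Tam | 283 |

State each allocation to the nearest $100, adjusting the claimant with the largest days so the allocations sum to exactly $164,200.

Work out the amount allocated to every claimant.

Combined days = 601.
Raw shares: Haddad 107/601 × $164,200 = 29,233.61; Ferraro 211/601 × $164,200 = 57,647.59; Tam 283/601 × $164,200 = 77,318.80.
Rounded to nearest $100: Haddad $29,200; Ferraro $57,600; Tam $77,300. Sum = $164,100.
Difference $164,200 − $164,100 = +$100 applied to largest days (Tam): Tam becomes $77,400.

Haddad: $29,200 · Ferraro: $57,600 · Tam: $77,400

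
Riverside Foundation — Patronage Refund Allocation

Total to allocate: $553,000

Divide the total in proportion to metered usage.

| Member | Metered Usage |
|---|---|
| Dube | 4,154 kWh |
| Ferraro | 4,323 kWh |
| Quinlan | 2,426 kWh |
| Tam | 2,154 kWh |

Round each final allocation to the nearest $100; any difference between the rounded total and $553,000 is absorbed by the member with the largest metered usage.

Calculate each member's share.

Dube: $175,900; Ferraro: $183,200; Quinlan: $102,700; Tam: $91,200

Sum of metered usage: 13,057.
Proportional shares: Dube 4,154/13,057 × $553,000 = 175,933.37; Ferraro 4,323/13,057 × $553,000 = 183,090.99; Quinlan 2,426/13,057 × $553,000 = 102,747.80; Tam 2,154/13,057 × $553,000 = 91,227.85.
At nearest $100: Dube $175,900; Ferraro $183,100; Quinlan $102,700; Tam $91,200. Sum = $552,900.
Difference $553,000 − $552,900 = +$100 applied to largest metered usage (Ferraro): Ferraro becomes $183,200.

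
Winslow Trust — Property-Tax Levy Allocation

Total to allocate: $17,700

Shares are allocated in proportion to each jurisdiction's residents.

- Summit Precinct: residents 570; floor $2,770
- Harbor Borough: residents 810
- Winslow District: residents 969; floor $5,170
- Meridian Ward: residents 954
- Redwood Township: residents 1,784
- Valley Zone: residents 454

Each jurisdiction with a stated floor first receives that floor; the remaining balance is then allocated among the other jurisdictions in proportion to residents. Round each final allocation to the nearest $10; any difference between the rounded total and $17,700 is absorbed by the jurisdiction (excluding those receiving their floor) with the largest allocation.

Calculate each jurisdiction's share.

Guaranteed amounts: Summit Precinct $2,770; Winslow District $5,170. Remaining pool $9,760.
Remaining pool split over remaining residents 4,002: Harbor Borough 1,975.41 → $1,980; Meridian Ward 2,326.60 → $2,330; Redwood Township 4,350.78 → $4,350; Valley Zone 1,107.21 → $1,110.
Rounding difference −$10 applied to Redwood Township → $4,340.

Summit Precinct: $2,770 | Harbor Borough: $1,980 | Winslow District: $5,170 | Meridian Ward: $2,330 | Redwood Township: $4,340 | Valley Zone: $1,110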